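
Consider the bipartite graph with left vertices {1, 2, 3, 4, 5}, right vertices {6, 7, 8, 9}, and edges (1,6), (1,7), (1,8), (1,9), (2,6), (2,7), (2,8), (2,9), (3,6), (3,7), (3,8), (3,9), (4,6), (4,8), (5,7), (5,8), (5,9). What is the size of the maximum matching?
4 (matching: (1,9), (2,8), (3,7), (4,6); upper bound min(|L|,|R|) = min(5,4) = 4)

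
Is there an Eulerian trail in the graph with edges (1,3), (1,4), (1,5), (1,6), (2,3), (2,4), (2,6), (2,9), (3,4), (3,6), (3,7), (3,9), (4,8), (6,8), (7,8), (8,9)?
Yes (the graph is connected and exactly 2 vertices have odd degree: {5, 9}; any Eulerian path must start and end at those)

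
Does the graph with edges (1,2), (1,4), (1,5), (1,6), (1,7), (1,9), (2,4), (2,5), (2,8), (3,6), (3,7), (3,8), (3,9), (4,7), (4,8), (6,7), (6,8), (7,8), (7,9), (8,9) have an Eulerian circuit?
Yes (the graph is connected and all 9 vertices have even degree)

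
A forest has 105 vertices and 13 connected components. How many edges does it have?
92 (Each of the 13 component trees on V_i vertices has V_i - 1 edges; summing gives V - C = 105 - 13 = 92)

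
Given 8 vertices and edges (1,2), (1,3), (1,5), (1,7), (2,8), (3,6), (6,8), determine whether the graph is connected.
No, it has 2 components: {1, 2, 3, 5, 6, 7, 8}, {4}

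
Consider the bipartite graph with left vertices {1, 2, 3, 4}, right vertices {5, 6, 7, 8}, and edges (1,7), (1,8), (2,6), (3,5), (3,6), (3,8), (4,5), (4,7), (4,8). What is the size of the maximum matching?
4 (matching: (1,8), (2,6), (3,5), (4,7); upper bound min(|L|,|R|) = min(4,4) = 4)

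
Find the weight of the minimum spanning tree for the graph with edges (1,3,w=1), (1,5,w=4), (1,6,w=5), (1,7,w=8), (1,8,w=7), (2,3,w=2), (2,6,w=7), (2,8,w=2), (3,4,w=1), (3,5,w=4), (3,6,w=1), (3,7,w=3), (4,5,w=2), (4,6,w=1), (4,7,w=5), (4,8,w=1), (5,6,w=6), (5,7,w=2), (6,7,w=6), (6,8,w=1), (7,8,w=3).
10 (MST edges: (1,3,w=1), (2,3,w=2), (3,4,w=1), (3,6,w=1), (4,5,w=2), (4,8,w=1), (5,7,w=2); sum of weights 1 + 2 + 1 + 1 + 2 + 1 + 2 = 10)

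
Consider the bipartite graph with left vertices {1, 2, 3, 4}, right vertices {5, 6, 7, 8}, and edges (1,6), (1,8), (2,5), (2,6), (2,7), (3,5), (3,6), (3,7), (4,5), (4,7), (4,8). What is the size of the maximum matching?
4 (matching: (1,8), (2,7), (3,6), (4,5); upper bound min(|L|,|R|) = min(4,4) = 4)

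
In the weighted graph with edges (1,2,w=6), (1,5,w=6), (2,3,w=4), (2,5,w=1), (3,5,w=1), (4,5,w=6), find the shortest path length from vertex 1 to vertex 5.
6 (path: 1 -> 5; weights 6 = 6)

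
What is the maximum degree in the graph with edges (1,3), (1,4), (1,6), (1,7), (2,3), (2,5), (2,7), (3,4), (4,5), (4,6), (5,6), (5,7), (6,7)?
4 (attained at vertices 1, 4, 5, 6, 7)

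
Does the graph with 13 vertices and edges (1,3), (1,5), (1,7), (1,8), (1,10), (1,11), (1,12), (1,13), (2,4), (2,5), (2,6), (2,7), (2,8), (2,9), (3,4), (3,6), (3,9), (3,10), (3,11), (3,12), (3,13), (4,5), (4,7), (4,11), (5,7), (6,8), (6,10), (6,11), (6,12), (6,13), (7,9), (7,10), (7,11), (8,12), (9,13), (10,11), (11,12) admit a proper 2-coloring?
No (odd cycle of length 3: 13 -> 1 -> 3 -> 13)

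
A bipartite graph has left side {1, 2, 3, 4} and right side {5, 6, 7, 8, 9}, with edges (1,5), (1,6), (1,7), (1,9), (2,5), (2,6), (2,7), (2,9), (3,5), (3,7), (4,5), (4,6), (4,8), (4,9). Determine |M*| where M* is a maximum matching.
4 (matching: (1,9), (2,6), (3,7), (4,8); upper bound min(|L|,|R|) = min(4,5) = 4)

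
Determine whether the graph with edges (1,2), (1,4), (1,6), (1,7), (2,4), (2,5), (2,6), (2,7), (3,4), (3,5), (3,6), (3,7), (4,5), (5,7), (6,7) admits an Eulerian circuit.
No (2 vertices have odd degree: {2, 7}; Eulerian circuit requires 0)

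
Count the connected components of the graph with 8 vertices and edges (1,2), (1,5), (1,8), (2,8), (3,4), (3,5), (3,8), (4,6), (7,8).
1 (components: {1, 2, 3, 4, 5, 6, 7, 8})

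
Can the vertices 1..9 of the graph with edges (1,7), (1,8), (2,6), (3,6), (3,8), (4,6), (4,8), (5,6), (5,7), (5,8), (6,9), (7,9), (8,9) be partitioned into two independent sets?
Yes. Partition: {1, 2, 3, 4, 5, 9}, {6, 7, 8}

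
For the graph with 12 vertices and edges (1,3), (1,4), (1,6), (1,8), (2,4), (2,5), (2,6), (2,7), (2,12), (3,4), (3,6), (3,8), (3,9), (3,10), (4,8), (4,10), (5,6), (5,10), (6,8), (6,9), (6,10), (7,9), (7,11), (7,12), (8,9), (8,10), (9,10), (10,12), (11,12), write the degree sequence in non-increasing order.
[7, 7, 6, 6, 5, 5, 5, 4, 4, 4, 3, 2] (degrees: deg(1)=4, deg(2)=5, deg(3)=6, deg(4)=5, deg(5)=3, deg(6)=7, deg(7)=4, deg(8)=6, deg(9)=5, deg(10)=7, deg(11)=2, deg(12)=4)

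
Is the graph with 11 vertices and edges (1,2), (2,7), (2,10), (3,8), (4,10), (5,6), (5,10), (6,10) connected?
No, it has 4 components: {1, 2, 4, 5, 6, 7, 10}, {3, 8}, {9}, {11}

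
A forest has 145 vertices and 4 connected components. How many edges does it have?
141 (Each of the 4 component trees on V_i vertices has V_i - 1 edges; summing gives V - C = 145 - 4 = 141)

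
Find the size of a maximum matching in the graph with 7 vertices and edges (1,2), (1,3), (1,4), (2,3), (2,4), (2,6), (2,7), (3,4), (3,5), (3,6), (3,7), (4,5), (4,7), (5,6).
3 (matching: (1,4), (2,7), (5,6); upper bound floor(n/2) = floor(7/2) = 3)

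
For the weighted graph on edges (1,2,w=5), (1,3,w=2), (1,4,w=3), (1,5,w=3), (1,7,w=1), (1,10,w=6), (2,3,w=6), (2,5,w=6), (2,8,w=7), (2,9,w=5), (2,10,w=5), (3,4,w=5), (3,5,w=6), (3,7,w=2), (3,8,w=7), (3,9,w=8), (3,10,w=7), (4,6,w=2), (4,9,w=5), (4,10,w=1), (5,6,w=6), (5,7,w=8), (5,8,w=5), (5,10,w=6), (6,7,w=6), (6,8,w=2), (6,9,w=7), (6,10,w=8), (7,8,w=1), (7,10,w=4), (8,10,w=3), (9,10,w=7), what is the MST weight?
22 (MST edges: (1,2,w=5), (1,3,w=2), (1,5,w=3), (1,7,w=1), (2,9,w=5), (4,6,w=2), (4,10,w=1), (6,8,w=2), (7,8,w=1); sum of weights 5 + 2 + 3 + 1 + 5 + 2 + 1 + 2 + 1 = 22)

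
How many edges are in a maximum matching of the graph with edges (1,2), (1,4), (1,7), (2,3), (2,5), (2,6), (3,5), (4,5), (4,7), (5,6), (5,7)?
3 (matching: (1,4), (2,6), (5,7); upper bound floor(n/2) = floor(7/2) = 3)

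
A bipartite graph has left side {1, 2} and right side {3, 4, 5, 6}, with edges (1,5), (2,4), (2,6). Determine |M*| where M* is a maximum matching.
2 (matching: (1,5), (2,6); upper bound min(|L|,|R|) = min(2,4) = 2)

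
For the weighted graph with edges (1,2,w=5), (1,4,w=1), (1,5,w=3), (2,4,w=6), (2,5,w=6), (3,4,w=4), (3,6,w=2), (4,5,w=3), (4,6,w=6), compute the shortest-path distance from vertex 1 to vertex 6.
7 (path: 1 -> 4 -> 6; weights 1 + 6 = 7)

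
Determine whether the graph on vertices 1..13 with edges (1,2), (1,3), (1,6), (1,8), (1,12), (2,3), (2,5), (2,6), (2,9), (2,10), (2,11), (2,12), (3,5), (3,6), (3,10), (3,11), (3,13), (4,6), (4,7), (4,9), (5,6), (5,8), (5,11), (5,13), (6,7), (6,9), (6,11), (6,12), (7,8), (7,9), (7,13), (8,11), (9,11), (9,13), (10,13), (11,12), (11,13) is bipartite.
No (odd cycle of length 3: 3 -> 1 -> 2 -> 3)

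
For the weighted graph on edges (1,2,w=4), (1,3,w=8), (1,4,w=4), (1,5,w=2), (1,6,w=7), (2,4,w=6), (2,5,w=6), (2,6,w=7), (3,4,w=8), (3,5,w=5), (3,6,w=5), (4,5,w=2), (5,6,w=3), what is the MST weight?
16 (MST edges: (1,2,w=4), (1,5,w=2), (3,5,w=5), (4,5,w=2), (5,6,w=3); sum of weights 4 + 2 + 5 + 2 + 3 = 16)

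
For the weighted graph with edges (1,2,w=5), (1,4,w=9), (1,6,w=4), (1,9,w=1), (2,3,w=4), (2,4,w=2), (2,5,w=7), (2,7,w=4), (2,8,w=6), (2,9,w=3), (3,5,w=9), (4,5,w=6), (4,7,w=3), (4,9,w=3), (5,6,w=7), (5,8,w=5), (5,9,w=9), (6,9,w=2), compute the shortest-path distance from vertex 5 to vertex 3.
9 (path: 5 -> 3; weights 9 = 9)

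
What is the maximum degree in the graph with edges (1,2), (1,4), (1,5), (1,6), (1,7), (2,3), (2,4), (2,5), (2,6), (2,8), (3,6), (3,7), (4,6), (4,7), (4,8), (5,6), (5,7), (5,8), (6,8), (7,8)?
6 (attained at vertices 2, 6)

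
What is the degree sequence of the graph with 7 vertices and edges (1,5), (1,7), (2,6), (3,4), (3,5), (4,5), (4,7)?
[3, 3, 2, 2, 2, 1, 1] (degrees: deg(1)=2, deg(2)=1, deg(3)=2, deg(4)=3, deg(5)=3, deg(6)=1, deg(7)=2)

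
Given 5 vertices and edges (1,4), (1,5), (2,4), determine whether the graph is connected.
No, it has 2 components: {1, 2, 4, 5}, {3}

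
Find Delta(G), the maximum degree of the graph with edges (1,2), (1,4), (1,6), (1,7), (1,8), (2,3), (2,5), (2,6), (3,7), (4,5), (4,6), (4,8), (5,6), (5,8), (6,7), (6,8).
6 (attained at vertex 6)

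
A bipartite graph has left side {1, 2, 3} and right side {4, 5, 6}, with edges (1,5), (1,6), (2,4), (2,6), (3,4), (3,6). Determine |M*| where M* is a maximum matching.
3 (matching: (1,5), (2,6), (3,4); upper bound min(|L|,|R|) = min(3,3) = 3)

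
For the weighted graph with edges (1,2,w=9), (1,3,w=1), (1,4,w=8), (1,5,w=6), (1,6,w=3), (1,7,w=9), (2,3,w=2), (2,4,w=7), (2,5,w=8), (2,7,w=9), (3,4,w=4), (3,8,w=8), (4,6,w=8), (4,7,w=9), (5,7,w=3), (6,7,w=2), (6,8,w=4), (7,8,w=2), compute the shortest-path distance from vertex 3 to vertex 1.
1 (path: 3 -> 1; weights 1 = 1)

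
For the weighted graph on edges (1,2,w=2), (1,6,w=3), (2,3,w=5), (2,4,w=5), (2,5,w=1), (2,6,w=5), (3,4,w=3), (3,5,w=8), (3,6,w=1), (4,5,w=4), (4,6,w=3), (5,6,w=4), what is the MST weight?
10 (MST edges: (1,2,w=2), (1,6,w=3), (2,5,w=1), (3,4,w=3), (3,6,w=1); sum of weights 2 + 3 + 1 + 3 + 1 = 10)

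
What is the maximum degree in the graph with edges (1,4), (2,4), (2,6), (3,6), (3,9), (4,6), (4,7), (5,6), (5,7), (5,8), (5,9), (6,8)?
5 (attained at vertex 6)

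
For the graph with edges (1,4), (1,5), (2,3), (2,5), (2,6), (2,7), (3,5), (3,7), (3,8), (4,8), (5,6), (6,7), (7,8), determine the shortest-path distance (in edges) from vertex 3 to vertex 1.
2 (path: 3 -> 5 -> 1, 2 edges)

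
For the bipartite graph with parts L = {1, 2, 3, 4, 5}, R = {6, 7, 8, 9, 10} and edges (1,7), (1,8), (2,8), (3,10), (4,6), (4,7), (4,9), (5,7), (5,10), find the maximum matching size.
4 (matching: (1,8), (3,10), (4,9), (5,7); upper bound min(|L|,|R|) = min(5,5) = 5)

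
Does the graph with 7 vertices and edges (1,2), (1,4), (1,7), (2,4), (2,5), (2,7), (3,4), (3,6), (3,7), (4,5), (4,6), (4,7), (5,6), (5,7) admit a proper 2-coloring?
No (odd cycle of length 3: 7 -> 1 -> 4 -> 7)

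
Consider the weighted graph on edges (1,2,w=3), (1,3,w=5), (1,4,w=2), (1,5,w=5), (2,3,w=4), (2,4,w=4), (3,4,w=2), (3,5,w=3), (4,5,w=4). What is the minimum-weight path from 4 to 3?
2 (path: 4 -> 3; weights 2 = 2)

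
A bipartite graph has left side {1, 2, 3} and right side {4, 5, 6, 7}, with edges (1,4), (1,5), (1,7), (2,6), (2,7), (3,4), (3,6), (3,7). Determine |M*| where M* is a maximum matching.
3 (matching: (1,5), (2,6), (3,7); upper bound min(|L|,|R|) = min(3,4) = 3)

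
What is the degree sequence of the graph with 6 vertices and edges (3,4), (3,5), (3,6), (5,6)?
[3, 2, 2, 1, 0, 0] (degrees: deg(1)=0, deg(2)=0, deg(3)=3, deg(4)=1, deg(5)=2, deg(6)=2)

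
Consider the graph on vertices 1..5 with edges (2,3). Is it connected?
No, it has 4 components: {1}, {2, 3}, {4}, {5}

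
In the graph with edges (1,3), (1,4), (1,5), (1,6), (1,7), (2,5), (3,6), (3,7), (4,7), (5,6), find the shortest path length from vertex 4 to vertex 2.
3 (path: 4 -> 1 -> 5 -> 2, 3 edges)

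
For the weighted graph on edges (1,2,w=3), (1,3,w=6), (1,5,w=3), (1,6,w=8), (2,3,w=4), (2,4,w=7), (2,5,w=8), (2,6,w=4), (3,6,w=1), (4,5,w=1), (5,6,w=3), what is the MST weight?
11 (MST edges: (1,2,w=3), (1,5,w=3), (3,6,w=1), (4,5,w=1), (5,6,w=3); sum of weights 3 + 3 + 1 + 1 + 3 = 11)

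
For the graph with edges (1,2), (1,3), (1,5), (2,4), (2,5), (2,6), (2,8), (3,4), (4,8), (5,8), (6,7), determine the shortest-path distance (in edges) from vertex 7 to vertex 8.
3 (path: 7 -> 6 -> 2 -> 8, 3 edges)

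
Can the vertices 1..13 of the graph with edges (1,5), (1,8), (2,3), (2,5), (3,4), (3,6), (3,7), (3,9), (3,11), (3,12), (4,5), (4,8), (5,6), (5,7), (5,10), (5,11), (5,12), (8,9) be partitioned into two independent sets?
Yes. Partition: {1, 2, 4, 6, 7, 9, 10, 11, 12, 13}, {3, 5, 8}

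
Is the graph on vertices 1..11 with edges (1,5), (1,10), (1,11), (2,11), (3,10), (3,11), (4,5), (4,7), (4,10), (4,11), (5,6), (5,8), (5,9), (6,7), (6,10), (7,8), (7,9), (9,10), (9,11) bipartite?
Yes. Partition: {1, 2, 3, 4, 6, 8, 9}, {5, 7, 10, 11}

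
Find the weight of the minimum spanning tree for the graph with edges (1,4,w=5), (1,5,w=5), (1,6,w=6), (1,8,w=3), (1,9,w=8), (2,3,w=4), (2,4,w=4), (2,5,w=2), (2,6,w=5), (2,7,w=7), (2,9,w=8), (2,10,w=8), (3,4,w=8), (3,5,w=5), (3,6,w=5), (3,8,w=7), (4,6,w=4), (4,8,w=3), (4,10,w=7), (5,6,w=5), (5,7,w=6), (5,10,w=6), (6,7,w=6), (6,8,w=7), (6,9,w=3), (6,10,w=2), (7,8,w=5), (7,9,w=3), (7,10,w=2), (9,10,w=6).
27 (MST edges: (1,8,w=3), (2,3,w=4), (2,4,w=4), (2,5,w=2), (4,6,w=4), (4,8,w=3), (6,9,w=3), (6,10,w=2), (7,10,w=2); sum of weights 3 + 4 + 4 + 2 + 4 + 3 + 3 + 2 + 2 = 27)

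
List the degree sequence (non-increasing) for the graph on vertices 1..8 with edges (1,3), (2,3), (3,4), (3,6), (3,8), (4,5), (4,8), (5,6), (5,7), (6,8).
[5, 3, 3, 3, 3, 1, 1, 1] (degrees: deg(1)=1, deg(2)=1, deg(3)=5, deg(4)=3, deg(5)=3, deg(6)=3, deg(7)=1, deg(8)=3)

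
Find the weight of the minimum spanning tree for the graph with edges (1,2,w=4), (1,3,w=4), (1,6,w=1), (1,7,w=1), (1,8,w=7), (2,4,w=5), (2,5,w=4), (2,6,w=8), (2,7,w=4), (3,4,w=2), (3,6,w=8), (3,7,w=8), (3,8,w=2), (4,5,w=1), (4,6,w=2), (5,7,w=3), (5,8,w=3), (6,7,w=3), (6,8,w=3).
13 (MST edges: (1,2,w=4), (1,6,w=1), (1,7,w=1), (3,4,w=2), (3,8,w=2), (4,5,w=1), (4,6,w=2); sum of weights 4 + 1 + 1 + 2 + 2 + 1 + 2 = 13)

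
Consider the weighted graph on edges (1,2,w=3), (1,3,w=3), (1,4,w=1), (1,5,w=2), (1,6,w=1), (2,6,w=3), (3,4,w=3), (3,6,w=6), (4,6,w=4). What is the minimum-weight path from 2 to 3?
6 (path: 2 -> 1 -> 3; weights 3 + 3 = 6)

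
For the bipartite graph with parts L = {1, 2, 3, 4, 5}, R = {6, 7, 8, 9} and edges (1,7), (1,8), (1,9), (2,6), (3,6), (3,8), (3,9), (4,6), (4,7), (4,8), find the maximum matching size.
4 (matching: (1,9), (2,6), (3,8), (4,7); upper bound min(|L|,|R|) = min(5,4) = 4)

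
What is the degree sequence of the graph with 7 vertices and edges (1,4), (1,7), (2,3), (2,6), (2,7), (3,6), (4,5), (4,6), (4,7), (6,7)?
[4, 4, 4, 3, 2, 2, 1] (degrees: deg(1)=2, deg(2)=3, deg(3)=2, deg(4)=4, deg(5)=1, deg(6)=4, deg(7)=4)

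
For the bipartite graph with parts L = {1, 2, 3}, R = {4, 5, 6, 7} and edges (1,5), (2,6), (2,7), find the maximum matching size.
2 (matching: (1,5), (2,7); upper bound min(|L|,|R|) = min(3,4) = 3)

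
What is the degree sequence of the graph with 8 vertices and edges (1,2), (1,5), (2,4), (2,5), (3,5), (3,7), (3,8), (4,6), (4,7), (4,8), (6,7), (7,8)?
[4, 4, 3, 3, 3, 3, 2, 2] (degrees: deg(1)=2, deg(2)=3, deg(3)=3, deg(4)=4, deg(5)=3, deg(6)=2, deg(7)=4, deg(8)=3)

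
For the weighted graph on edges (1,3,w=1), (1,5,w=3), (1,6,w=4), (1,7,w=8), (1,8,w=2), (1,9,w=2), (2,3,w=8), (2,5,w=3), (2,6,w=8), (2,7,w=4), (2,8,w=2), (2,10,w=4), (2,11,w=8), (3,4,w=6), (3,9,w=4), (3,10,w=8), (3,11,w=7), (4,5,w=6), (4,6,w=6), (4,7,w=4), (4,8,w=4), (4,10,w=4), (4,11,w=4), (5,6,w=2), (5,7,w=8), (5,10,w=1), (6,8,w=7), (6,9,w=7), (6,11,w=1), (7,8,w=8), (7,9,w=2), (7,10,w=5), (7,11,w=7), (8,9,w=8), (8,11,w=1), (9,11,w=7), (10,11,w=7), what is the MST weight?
18 (MST edges: (1,3,w=1), (1,8,w=2), (1,9,w=2), (2,8,w=2), (4,11,w=4), (5,6,w=2), (5,10,w=1), (6,11,w=1), (7,9,w=2), (8,11,w=1); sum of weights 1 + 2 + 2 + 2 + 4 + 2 + 1 + 1 + 2 + 1 = 18)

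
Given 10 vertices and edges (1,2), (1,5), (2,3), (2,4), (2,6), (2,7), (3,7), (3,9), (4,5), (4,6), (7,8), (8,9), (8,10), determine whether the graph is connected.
Yes (BFS from 1 visits [1, 2, 5, 3, 4, 6, 7, 9, 8, 10] — all 10 vertices reached)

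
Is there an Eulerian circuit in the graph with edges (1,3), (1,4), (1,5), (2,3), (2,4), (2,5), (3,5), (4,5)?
No (4 vertices have odd degree: {1, 2, 3, 4}; Eulerian circuit requires 0)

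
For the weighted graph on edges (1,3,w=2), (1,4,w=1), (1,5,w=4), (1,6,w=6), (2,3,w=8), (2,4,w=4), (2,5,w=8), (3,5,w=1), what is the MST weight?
14 (MST edges: (1,3,w=2), (1,4,w=1), (1,6,w=6), (2,4,w=4), (3,5,w=1); sum of weights 2 + 1 + 6 + 4 + 1 = 14)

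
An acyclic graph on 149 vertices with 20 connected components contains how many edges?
129 (Each of the 20 component trees on V_i vertices has V_i - 1 edges; summing gives V - C = 149 - 20 = 129)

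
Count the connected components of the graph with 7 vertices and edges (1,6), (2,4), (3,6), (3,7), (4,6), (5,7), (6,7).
1 (components: {1, 2, 3, 4, 5, 6, 7})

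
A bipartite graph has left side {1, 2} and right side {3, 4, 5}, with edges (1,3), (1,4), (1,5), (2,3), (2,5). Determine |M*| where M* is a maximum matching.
2 (matching: (1,4), (2,5); upper bound min(|L|,|R|) = min(2,3) = 2)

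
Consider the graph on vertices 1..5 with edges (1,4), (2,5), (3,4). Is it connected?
No, it has 2 components: {1, 3, 4}, {2, 5}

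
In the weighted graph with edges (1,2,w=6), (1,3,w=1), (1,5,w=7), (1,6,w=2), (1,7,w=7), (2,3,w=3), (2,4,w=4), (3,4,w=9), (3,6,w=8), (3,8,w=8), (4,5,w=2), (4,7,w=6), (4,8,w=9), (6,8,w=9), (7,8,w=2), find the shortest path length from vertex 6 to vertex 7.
9 (path: 6 -> 1 -> 7; weights 2 + 7 = 9)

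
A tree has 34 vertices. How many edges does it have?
33 (A tree on V vertices has V - 1 edges, so 34 - 1 = 33)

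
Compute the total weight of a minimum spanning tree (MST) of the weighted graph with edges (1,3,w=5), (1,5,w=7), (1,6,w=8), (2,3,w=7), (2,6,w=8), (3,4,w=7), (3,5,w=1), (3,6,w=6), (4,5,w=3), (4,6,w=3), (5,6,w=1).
17 (MST edges: (1,3,w=5), (2,3,w=7), (3,5,w=1), (4,5,w=3), (5,6,w=1); sum of weights 5 + 7 + 1 + 3 + 1 = 17)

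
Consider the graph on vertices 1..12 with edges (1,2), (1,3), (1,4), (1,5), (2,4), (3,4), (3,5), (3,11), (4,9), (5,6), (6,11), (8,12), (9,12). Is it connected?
No, it has 3 components: {1, 2, 3, 4, 5, 6, 8, 9, 11, 12}, {7}, {10}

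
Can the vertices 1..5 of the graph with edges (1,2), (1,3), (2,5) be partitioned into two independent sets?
Yes. Partition: {1, 4, 5}, {2, 3}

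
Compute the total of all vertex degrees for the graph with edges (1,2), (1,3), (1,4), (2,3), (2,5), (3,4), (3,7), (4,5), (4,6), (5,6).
20 (handshake: sum of degrees = 2|E| = 2 x 10 = 20)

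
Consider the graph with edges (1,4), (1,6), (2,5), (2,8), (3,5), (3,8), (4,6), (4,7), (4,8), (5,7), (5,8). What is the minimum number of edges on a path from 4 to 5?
2 (path: 4 -> 7 -> 5, 2 edges)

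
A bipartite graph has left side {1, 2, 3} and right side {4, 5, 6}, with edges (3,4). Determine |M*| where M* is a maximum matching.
1 (matching: (3,4); upper bound min(|L|,|R|) = min(3,3) = 3)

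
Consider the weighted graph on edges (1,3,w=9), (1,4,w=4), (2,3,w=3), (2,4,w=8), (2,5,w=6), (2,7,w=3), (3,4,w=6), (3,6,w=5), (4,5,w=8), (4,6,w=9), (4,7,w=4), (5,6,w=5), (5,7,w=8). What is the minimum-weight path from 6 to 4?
9 (path: 6 -> 4; weights 9 = 9)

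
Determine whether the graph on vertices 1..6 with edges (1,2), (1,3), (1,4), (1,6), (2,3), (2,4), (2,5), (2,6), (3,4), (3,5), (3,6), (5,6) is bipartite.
No (odd cycle of length 3: 3 -> 1 -> 4 -> 3)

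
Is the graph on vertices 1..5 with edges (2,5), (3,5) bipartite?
Yes. Partition: {1, 2, 3, 4}, {5}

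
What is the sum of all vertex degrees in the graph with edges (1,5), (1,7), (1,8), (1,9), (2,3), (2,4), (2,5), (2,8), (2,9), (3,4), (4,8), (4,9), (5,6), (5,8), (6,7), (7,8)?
32 (handshake: sum of degrees = 2|E| = 2 x 16 = 32)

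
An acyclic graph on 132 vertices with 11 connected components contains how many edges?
121 (Each of the 11 component trees on V_i vertices has V_i - 1 edges; summing gives V - C = 132 - 11 = 121)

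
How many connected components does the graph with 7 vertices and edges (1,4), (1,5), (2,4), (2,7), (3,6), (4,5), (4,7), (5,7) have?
2 (components: {1, 2, 4, 5, 7}, {3, 6})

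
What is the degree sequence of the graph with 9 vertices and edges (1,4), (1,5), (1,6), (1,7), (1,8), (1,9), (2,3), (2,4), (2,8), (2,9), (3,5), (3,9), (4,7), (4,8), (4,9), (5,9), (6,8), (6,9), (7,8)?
[6, 6, 5, 5, 4, 3, 3, 3, 3] (degrees: deg(1)=6, deg(2)=4, deg(3)=3, deg(4)=5, deg(5)=3, deg(6)=3, deg(7)=3, deg(8)=5, deg(9)=6)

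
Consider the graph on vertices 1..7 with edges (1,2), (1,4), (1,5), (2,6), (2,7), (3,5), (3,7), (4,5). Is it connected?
Yes (BFS from 1 visits [1, 2, 4, 5, 6, 7, 3] — all 7 vertices reached)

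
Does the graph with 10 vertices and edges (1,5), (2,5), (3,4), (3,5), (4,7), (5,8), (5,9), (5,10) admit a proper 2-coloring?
Yes. Partition: {1, 2, 3, 6, 7, 8, 9, 10}, {4, 5}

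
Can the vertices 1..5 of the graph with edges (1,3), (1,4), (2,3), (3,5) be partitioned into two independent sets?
Yes. Partition: {1, 2, 5}, {3, 4}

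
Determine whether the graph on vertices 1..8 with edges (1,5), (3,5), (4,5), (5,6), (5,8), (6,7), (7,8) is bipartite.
Yes. Partition: {1, 2, 3, 4, 6, 8}, {5, 7}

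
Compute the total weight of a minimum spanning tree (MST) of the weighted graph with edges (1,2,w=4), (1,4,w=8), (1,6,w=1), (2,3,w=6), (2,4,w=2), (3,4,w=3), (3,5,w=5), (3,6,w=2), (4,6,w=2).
12 (MST edges: (1,6,w=1), (2,4,w=2), (3,5,w=5), (3,6,w=2), (4,6,w=2); sum of weights 1 + 2 + 5 + 2 + 2 = 12)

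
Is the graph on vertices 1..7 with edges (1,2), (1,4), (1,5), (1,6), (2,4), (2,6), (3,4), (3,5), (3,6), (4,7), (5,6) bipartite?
No (odd cycle of length 3: 4 -> 1 -> 2 -> 4)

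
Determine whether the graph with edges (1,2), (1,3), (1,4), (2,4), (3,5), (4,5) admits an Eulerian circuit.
No (2 vertices have odd degree: {1, 4}; Eulerian circuit requires 0)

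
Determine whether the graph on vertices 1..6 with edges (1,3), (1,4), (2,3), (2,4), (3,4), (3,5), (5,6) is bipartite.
No (odd cycle of length 3: 3 -> 1 -> 4 -> 3)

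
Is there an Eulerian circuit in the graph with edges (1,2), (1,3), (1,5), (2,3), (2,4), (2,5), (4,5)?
No (2 vertices have odd degree: {1, 5}; Eulerian circuit requires 0)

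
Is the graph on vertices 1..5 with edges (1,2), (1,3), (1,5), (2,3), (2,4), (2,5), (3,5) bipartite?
No (odd cycle of length 3: 3 -> 1 -> 5 -> 3)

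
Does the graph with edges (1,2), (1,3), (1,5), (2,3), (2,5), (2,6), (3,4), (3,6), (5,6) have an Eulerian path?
No (4 vertices have odd degree: {1, 4, 5, 6}; Eulerian path requires 0 or 2)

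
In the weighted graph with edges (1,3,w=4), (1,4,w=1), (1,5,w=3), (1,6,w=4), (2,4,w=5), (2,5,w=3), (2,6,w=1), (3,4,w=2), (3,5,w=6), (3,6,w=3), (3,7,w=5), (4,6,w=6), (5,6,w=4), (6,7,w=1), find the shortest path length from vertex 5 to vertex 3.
6 (path: 5 -> 3; weights 6 = 6)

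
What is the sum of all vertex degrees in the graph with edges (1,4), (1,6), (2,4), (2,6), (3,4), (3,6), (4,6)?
14 (handshake: sum of degrees = 2|E| = 2 x 7 = 14)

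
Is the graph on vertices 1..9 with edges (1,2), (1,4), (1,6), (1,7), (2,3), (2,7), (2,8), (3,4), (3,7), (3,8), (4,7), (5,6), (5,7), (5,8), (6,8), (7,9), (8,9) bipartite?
No (odd cycle of length 3: 7 -> 1 -> 2 -> 7)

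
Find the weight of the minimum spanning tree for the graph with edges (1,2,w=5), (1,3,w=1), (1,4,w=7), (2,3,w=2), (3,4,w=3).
6 (MST edges: (1,3,w=1), (2,3,w=2), (3,4,w=3); sum of weights 1 + 2 + 3 = 6)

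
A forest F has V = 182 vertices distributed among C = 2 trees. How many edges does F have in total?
180 (Each of the 2 component trees on V_i vertices has V_i - 1 edges; summing gives V - C = 182 - 2 = 180)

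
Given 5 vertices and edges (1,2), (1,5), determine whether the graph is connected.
No, it has 3 components: {1, 2, 5}, {3}, {4}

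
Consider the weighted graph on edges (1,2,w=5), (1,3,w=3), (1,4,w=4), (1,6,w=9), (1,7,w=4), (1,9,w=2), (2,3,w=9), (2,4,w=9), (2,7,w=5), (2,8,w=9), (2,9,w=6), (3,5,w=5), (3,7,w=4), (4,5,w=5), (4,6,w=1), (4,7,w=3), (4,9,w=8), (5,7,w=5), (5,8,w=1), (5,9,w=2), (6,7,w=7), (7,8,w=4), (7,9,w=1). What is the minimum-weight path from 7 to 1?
3 (path: 7 -> 9 -> 1; weights 1 + 2 = 3)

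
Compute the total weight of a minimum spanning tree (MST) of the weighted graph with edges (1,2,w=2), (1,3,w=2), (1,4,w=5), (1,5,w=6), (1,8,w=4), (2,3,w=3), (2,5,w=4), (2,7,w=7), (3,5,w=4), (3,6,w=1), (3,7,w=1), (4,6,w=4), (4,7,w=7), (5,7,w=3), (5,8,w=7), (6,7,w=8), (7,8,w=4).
17 (MST edges: (1,2,w=2), (1,3,w=2), (1,8,w=4), (3,6,w=1), (3,7,w=1), (4,6,w=4), (5,7,w=3); sum of weights 2 + 2 + 4 + 1 + 1 + 4 + 3 = 17)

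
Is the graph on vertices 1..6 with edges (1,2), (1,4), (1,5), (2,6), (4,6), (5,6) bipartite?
Yes. Partition: {1, 3, 6}, {2, 4, 5}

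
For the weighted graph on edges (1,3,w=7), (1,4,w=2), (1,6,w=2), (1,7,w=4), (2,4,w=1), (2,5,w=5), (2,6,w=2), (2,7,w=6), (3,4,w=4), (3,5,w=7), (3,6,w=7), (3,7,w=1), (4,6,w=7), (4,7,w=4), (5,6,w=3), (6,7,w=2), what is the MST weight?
11 (MST edges: (1,4,w=2), (1,6,w=2), (2,4,w=1), (3,7,w=1), (5,6,w=3), (6,7,w=2); sum of weights 2 + 2 + 1 + 1 + 3 + 2 = 11)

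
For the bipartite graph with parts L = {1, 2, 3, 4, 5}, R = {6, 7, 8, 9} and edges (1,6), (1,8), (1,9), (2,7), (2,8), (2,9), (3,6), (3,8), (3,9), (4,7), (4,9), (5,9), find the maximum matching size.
4 (matching: (1,9), (2,8), (3,6), (4,7); upper bound min(|L|,|R|) = min(5,4) = 4)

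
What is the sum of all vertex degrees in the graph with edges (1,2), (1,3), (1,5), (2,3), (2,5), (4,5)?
12 (handshake: sum of degrees = 2|E| = 2 x 6 = 12)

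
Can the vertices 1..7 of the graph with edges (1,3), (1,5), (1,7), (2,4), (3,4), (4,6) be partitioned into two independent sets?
Yes. Partition: {1, 4}, {2, 3, 5, 6, 7}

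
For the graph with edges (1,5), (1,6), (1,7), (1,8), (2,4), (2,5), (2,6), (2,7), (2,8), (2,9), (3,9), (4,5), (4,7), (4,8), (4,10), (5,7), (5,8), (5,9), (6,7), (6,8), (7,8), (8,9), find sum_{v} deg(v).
44 (handshake: sum of degrees = 2|E| = 2 x 22 = 44)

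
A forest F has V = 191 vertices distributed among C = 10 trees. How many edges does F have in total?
181 (Each of the 10 component trees on V_i vertices has V_i - 1 edges; summing gives V - C = 191 - 10 = 181)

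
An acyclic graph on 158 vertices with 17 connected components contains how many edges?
141 (Each of the 17 component trees on V_i vertices has V_i - 1 edges; summing gives V - C = 158 - 17 = 141)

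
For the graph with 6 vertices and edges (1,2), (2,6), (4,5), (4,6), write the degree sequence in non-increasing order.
[2, 2, 2, 1, 1, 0] (degrees: deg(1)=1, deg(2)=2, deg(3)=0, deg(4)=2, deg(5)=1, deg(6)=2)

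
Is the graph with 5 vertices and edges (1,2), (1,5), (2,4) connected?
No, it has 2 components: {1, 2, 4, 5}, {3}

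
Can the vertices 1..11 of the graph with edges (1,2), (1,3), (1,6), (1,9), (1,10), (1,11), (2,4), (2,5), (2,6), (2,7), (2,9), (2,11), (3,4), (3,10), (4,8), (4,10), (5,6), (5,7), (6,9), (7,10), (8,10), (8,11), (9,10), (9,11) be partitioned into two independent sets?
No (odd cycle of length 3: 9 -> 1 -> 2 -> 9)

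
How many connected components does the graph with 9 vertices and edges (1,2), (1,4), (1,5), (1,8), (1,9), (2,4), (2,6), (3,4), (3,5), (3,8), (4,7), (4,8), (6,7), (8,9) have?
1 (components: {1, 2, 3, 4, 5, 6, 7, 8, 9})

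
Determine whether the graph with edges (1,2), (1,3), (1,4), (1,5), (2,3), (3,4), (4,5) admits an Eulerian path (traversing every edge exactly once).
Yes (the graph is connected and exactly 2 vertices have odd degree: {3, 4}; any Eulerian path must start and end at those)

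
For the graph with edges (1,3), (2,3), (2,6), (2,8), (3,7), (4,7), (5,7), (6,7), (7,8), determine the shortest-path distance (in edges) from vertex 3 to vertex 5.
2 (path: 3 -> 7 -> 5, 2 edges)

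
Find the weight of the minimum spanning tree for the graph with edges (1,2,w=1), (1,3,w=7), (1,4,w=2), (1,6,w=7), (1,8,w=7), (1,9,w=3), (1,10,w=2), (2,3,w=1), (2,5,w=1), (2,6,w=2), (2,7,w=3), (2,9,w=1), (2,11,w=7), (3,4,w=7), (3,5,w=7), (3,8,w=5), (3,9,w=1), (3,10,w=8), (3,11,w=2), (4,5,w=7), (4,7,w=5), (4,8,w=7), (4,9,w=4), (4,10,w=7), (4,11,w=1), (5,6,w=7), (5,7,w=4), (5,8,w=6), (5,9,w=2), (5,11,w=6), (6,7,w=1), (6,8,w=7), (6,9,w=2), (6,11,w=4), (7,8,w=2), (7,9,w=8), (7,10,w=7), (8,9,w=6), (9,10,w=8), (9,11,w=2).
14 (MST edges: (1,2,w=1), (1,4,w=2), (1,10,w=2), (2,3,w=1), (2,5,w=1), (2,6,w=2), (2,9,w=1), (4,11,w=1), (6,7,w=1), (7,8,w=2); sum of weights 1 + 2 + 2 + 1 + 1 + 2 + 1 + 1 + 1 + 2 = 14)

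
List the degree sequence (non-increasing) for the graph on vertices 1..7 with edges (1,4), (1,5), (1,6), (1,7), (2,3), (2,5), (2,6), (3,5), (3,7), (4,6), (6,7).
[4, 4, 3, 3, 3, 3, 2] (degrees: deg(1)=4, deg(2)=3, deg(3)=3, deg(4)=2, deg(5)=3, deg(6)=4, deg(7)=3)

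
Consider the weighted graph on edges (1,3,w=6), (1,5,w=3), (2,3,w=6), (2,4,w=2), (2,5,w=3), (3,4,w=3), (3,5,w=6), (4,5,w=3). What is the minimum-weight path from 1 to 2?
6 (path: 1 -> 5 -> 2; weights 3 + 3 = 6)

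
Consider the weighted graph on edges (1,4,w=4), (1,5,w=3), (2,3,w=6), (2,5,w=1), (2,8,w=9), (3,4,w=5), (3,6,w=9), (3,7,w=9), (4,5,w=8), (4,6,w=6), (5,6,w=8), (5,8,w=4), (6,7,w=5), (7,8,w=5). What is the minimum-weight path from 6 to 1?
10 (path: 6 -> 4 -> 1; weights 6 + 4 = 10)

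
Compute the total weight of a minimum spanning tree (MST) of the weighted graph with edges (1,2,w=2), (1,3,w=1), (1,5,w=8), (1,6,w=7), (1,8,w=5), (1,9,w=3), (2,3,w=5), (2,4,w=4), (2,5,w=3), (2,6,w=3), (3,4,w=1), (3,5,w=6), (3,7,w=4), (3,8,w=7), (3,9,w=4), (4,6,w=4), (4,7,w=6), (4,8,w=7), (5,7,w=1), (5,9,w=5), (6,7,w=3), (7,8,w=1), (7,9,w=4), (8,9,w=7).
15 (MST edges: (1,2,w=2), (1,3,w=1), (1,9,w=3), (2,5,w=3), (2,6,w=3), (3,4,w=1), (5,7,w=1), (7,8,w=1); sum of weights 2 + 1 + 3 + 3 + 3 + 1 + 1 + 1 = 15)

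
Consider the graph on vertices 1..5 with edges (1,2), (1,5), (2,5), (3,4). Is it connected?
No, it has 2 components: {1, 2, 5}, {3, 4}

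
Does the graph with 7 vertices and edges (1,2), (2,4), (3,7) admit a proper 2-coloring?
Yes. Partition: {1, 3, 4, 5, 6}, {2, 7}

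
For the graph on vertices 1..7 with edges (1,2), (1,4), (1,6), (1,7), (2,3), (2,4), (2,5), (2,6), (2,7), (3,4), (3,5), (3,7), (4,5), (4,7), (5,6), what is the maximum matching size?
3 (matching: (1,7), (2,6), (3,5); upper bound floor(n/2) = floor(7/2) = 3)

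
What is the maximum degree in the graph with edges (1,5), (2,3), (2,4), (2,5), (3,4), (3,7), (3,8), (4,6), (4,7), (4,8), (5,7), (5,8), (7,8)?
5 (attained at vertex 4)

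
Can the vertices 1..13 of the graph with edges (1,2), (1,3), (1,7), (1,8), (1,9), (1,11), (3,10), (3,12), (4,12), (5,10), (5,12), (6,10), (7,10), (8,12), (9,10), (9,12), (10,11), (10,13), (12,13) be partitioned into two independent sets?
Yes. Partition: {1, 10, 12}, {2, 3, 4, 5, 6, 7, 8, 9, 11, 13}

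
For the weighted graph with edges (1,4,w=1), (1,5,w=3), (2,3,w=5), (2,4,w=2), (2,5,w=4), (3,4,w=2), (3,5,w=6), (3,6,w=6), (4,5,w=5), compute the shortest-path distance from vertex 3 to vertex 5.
6 (path: 3 -> 5; weights 6 = 6)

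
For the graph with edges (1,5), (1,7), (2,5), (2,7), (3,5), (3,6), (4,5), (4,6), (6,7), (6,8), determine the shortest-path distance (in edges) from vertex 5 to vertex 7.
2 (path: 5 -> 2 -> 7, 2 edges)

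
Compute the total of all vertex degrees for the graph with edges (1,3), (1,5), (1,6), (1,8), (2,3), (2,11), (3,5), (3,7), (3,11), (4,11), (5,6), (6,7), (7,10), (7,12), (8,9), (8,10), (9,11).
34 (handshake: sum of degrees = 2|E| = 2 x 17 = 34)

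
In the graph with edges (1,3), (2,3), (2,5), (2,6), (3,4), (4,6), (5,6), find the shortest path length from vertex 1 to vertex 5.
3 (path: 1 -> 3 -> 2 -> 5, 3 edges)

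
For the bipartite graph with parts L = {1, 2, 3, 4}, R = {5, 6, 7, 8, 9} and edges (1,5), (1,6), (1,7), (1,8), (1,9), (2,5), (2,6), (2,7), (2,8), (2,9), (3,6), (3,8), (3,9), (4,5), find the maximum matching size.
4 (matching: (1,9), (2,7), (3,8), (4,5); upper bound min(|L|,|R|) = min(4,5) = 4)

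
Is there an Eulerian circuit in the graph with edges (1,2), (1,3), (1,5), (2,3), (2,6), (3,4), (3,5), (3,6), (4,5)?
No (4 vertices have odd degree: {1, 2, 3, 5}; Eulerian circuit requires 0)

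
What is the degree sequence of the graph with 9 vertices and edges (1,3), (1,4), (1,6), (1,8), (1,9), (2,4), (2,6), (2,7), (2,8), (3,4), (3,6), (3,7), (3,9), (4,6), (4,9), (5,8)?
[5, 5, 5, 4, 4, 3, 3, 2, 1] (degrees: deg(1)=5, deg(2)=4, deg(3)=5, deg(4)=5, deg(5)=1, deg(6)=4, deg(7)=2, deg(8)=3, deg(9)=3)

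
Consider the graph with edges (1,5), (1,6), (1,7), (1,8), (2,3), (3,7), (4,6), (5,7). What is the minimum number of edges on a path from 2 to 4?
5 (path: 2 -> 3 -> 7 -> 1 -> 6 -> 4, 5 edges)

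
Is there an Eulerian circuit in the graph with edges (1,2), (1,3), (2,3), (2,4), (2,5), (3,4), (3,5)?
Yes (the graph is connected and all 5 vertices have even degree)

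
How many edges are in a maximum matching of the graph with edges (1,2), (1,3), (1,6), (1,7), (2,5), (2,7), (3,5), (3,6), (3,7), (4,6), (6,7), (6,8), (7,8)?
4 (matching: (1,2), (3,5), (4,6), (7,8); upper bound floor(n/2) = floor(8/2) = 4)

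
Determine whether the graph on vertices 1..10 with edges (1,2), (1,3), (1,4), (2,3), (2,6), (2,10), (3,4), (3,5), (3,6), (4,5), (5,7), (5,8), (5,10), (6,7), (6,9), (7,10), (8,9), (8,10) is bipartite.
No (odd cycle of length 3: 4 -> 1 -> 3 -> 4)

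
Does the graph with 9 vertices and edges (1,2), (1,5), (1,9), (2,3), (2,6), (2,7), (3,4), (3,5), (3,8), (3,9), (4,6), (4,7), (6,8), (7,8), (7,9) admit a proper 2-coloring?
Yes. Partition: {1, 3, 6, 7}, {2, 4, 5, 8, 9}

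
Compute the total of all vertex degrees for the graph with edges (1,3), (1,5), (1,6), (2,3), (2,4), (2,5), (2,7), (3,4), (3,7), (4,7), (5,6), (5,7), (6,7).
26 (handshake: sum of degrees = 2|E| = 2 x 13 = 26)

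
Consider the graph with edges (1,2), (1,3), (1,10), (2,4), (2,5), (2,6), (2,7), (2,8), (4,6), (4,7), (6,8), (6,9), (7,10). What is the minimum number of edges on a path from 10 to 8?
3 (path: 10 -> 7 -> 2 -> 8, 3 edges)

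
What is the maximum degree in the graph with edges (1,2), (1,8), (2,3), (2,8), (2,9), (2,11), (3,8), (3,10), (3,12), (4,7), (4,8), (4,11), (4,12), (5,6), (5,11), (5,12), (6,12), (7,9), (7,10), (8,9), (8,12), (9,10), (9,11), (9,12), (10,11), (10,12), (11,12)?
8 (attained at vertex 12)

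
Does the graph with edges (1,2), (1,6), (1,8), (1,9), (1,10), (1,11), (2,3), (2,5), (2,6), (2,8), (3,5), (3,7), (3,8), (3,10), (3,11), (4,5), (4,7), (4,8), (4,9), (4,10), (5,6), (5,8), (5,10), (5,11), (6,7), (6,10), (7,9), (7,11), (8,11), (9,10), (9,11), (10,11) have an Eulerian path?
No (8 vertices have odd degree: {2, 4, 5, 6, 7, 9, 10, 11}; Eulerian path requires 0 or 2)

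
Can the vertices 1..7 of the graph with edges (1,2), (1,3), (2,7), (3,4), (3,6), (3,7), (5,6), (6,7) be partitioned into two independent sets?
No (odd cycle of length 3: 6 -> 3 -> 7 -> 6)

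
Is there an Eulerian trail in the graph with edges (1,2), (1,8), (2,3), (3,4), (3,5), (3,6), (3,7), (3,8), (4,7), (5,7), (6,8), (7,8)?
Yes — and in fact it has an Eulerian circuit (the graph is connected and all 8 vertices have even degree)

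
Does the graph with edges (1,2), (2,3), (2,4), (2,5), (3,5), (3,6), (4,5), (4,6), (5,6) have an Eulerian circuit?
No (4 vertices have odd degree: {1, 3, 4, 6}; Eulerian circuit requires 0)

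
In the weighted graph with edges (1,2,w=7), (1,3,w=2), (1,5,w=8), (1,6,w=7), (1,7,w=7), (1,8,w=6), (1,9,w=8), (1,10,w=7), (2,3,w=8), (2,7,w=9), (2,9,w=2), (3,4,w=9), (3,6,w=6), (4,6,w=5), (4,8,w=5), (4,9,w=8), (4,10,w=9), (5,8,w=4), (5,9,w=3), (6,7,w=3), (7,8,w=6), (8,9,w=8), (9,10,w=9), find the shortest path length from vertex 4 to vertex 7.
8 (path: 4 -> 6 -> 7; weights 5 + 3 = 8)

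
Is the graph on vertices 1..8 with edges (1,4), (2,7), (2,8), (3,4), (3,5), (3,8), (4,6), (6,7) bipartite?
Yes. Partition: {1, 2, 3, 6}, {4, 5, 7, 8}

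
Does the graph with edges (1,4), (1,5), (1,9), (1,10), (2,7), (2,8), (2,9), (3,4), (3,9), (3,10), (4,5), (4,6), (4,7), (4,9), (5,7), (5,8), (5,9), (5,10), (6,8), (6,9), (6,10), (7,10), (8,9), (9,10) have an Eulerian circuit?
No (2 vertices have odd degree: {2, 3}; Eulerian circuit requires 0)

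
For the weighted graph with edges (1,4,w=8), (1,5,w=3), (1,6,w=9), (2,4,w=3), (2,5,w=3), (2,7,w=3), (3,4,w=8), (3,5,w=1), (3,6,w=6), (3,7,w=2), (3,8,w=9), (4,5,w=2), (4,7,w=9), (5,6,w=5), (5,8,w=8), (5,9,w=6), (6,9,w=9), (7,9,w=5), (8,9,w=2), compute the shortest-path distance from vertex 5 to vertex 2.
3 (path: 5 -> 2; weights 3 = 3)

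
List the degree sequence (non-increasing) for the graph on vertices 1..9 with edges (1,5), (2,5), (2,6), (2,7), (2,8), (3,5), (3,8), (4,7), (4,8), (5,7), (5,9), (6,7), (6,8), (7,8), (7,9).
[6, 5, 5, 4, 3, 2, 2, 2, 1] (degrees: deg(1)=1, deg(2)=4, deg(3)=2, deg(4)=2, deg(5)=5, deg(6)=3, deg(7)=6, deg(8)=5, deg(9)=2)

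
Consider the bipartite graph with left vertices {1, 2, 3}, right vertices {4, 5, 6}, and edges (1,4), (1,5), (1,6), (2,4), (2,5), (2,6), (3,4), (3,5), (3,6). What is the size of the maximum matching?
3 (matching: (1,6), (2,5), (3,4); upper bound min(|L|,|R|) = min(3,3) = 3)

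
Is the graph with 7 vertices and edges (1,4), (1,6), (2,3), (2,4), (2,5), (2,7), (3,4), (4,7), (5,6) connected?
Yes (BFS from 1 visits [1, 4, 6, 2, 3, 7, 5] — all 7 vertices reached)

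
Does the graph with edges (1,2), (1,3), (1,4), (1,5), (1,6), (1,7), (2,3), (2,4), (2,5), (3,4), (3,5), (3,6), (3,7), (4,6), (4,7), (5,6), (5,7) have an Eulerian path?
Yes (the graph is connected and exactly 2 vertices have odd degree: {4, 5}; any Eulerian path must start and end at those)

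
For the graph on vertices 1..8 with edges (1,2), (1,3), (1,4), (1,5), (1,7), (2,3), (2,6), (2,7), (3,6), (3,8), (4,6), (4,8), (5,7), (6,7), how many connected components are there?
1 (components: {1, 2, 3, 4, 5, 6, 7, 8})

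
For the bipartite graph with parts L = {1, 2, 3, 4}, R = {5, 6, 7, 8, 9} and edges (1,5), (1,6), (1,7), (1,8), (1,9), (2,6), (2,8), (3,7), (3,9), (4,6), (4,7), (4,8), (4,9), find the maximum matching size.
4 (matching: (1,9), (2,8), (3,7), (4,6); upper bound min(|L|,|R|) = min(4,5) = 4)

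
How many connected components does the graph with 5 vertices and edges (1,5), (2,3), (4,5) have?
2 (components: {1, 4, 5}, {2, 3})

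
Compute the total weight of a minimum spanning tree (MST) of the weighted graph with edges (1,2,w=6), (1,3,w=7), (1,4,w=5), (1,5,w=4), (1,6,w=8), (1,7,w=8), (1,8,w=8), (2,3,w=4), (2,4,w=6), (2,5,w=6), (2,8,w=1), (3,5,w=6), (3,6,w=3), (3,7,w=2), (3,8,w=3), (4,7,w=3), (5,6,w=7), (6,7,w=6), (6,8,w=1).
19 (MST edges: (1,4,w=5), (1,5,w=4), (2,8,w=1), (3,7,w=2), (3,8,w=3), (4,7,w=3), (6,8,w=1); sum of weights 5 + 4 + 1 + 2 + 3 + 3 + 1 = 19)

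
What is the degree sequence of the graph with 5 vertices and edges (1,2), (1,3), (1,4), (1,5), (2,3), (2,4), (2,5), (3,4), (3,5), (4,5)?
[4, 4, 4, 4, 4] (degrees: deg(1)=4, deg(2)=4, deg(3)=4, deg(4)=4, deg(5)=4)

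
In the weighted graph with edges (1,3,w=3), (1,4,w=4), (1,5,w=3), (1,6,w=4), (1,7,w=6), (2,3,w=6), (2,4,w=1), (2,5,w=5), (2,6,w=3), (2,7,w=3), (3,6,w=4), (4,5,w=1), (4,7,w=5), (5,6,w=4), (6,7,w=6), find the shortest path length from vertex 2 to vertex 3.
6 (path: 2 -> 3; weights 6 = 6)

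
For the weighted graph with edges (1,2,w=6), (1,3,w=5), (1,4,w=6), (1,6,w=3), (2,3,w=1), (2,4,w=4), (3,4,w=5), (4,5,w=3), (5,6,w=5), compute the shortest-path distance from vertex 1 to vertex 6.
3 (path: 1 -> 6; weights 3 = 3)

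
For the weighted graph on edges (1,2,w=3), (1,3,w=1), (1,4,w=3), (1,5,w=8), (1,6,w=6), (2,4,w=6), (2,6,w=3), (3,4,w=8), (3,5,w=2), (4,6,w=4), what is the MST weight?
12 (MST edges: (1,2,w=3), (1,3,w=1), (1,4,w=3), (2,6,w=3), (3,5,w=2); sum of weights 3 + 1 + 3 + 3 + 2 = 12)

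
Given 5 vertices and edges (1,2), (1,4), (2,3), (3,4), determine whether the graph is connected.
No, it has 2 components: {1, 2, 3, 4}, {5}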